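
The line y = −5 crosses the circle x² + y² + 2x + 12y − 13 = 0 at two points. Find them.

Express y = −5 and substitute into the circle:
x² + 2x − 48 = 0
x = 6 or x = −8, giving (6, −5) and (−8, −5).

(−8, −5) and (6, −5)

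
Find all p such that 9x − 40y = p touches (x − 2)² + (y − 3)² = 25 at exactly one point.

p = −307 or p = 103

The line touches the circle iff its distance from (2, 3) is 5:
|9·2 − 40·3 − p| / √1681 = 5
|p − (−102)| = 5·41, so p = 103 or p = −307.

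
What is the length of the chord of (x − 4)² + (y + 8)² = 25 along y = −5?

8

Centre (4, −8), r² = 25. Perpendicular distance d from centre to line = |−3| / √1 = 3.
Half the chord is √(r² − d²) = √(16), so the full chord is 8.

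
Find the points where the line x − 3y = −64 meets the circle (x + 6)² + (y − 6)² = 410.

(−25, 13) and (5, 23)

From the line, y = (64 + x)/3. Substituting:
10x² + 200x − 1250 = 0  ⟹  x² + 20x − 125 = 0
x = 5 or x = −25, giving (5, 23) and (−25, 13).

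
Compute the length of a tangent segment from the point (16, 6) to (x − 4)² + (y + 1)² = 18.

5√7

With centre O = (4, −1), |OP|² = 193 and r² = 18.
Power of the point: PT² = |PO|² − r² = 175, so PT = 5√7.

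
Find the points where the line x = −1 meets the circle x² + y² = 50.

(−1, −7) and (−1, 7)

The line gives x = −1. Substituting into the circle:
y² − 49 = 0
y = 7 or y = −7, giving (−1, 7) and (−1, −7).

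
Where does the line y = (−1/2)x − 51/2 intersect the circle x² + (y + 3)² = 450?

Substitute y = (−51 − x)/2:
5x² + 90x + 225 = 0  ⟹  x² + 18x + 45 = 0
x = −3 or x = −15, giving (−3, −24) and (−15, −18).

(−15, −18) and (−3, −24)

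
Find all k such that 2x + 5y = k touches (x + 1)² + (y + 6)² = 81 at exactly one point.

Tangency holds when the distance from the centre (−1, −6) to the line equals the radius 9:
|2·(−1) + 5·(−6) − k| / √29 = 9
|k − (−32)| = 9√29.

k = −32 ± 9√29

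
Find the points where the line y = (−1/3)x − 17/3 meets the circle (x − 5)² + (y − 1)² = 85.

(−2, −5) and (7, −8)

Express y = (−17 − x)/3 and substitute into the circle:
10x² − 50x − 140 = 0  ⟹  x² − 5x − 14 = 0
x = 7 or x = −2, giving (7, −8) and (−2, −5).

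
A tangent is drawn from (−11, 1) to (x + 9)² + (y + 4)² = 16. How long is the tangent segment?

The centre is (−9, −4) and r = 4. The square of the distance from P to the centre is 4 + 25 = 29.
By the tangent–radius right angle, tangent length = √(|PO|² − r²) = √13.

√13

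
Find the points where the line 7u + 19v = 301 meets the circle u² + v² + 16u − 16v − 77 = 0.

From the line, v = (301 − 7u)/19. Substituting:
410u² + 3690u − 28700 = 0  ⟹  u² + 9u − 70 = 0
u = 5 or u = −14, giving (5, 14) and (−14, 21).

(−14, 21) and (5, 14)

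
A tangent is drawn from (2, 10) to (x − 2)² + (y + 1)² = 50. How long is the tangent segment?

√71

The centre is (2, −1) and r = 5√2. The square of the distance from P to the centre is 0 + 121 = 121.
The tangent meets the radius at right angles, so tangent² = |PO|² − r² = 121 − 50 = 71.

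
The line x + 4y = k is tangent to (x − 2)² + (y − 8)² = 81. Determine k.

Tangency holds when the distance from the centre (2, 8) to the line equals the radius 9:
|1·2 + 4·8 − k| / √17 = 9
|k − (34)| = 9√17.

k = 34 ± 9√17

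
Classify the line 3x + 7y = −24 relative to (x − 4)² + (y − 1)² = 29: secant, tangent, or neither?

neither

d² = (3·4 + 7·1 − (−24))²/58 = 1849/58; r² = 29.
Since d² > r², the line lies outside the circle.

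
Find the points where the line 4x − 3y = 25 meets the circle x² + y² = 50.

(1, −7) and (7, 1)

Express y = (−25 + 4x)/3 and substitute into the circle:
25x² − 200x + 175 = 0  ⟹  x² − 8x + 7 = 0
x = 7 or x = 1, giving (7, 1) and (1, −7).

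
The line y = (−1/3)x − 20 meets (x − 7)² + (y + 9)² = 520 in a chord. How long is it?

The distance from (7, −9) to the line is 40/√10, and r² = 520.
Chord = 2√(r² − d²) = 2·√(360) = 12√10.

12√10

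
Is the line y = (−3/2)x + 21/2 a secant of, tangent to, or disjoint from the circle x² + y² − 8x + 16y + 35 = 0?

disjoint

Substituting the line into the circle gives 13x² − 254x + 1253 = 0.
Discriminant = (−254)² − 4·13·(1253) = −640 < 0.
No real roots: the line does not meet the circle.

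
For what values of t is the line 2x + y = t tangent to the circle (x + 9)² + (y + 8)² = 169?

t = −26 ± 13√5

For a tangent, require d(centre, line) = r = 13.
|2·(−9) + 1·(−8) − t| / √5 = 13
|t − (−26)| = 13√5.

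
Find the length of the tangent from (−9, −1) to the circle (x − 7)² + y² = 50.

The centre is (7, 0) and r = 5√2. The square of the distance from P to the centre is 256 + 1 = 257.
The tangent meets the radius at right angles, so tangent² = |PO|² − r² = 257 − 50 = 207.

3√23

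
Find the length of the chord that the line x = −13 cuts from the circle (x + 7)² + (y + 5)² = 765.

54

Centre (−7, −5), r² = 765. Perpendicular distance d from centre to line = |6| / √1 = 6.
Chord = 2√(r² − d²) = 2·√(729) = 54.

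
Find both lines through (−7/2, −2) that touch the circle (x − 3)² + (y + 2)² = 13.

A line y − (−2) = m(x − (−7/2)) is tangent when its distance from (3, −2) is √13:
(13/2m − (0))² = 13(m² + 1)
9m² − 4 = 0, so m = −2/3 or m = 2/3.
With m = −2/3: 2x + 3y = −13. With m = 2/3: 2x − 3y = −1.

2x + 3y = −13 and 2x − 3y = −1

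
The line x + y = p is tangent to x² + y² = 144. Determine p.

p = ±12√2

Tangency holds when the distance from the centre (0, 0) to the line equals the radius 12:
|1·0 + 1·0 − p| / √2 = 12
|p| = 12√2.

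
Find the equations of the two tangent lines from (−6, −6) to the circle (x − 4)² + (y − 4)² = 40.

3x − y = −12 and x − 3y = 12

Let a tangent through (−6, −6) have slope m. Its distance from (4, 4) must equal 2√10:
(10m − (10))² = 40(m² + 1)
3m² − 10m + 3 = 0, so m = 3 or m = 1/3.
Through (−6, −6) these give 3x − y = −12 and x − 3y = 12.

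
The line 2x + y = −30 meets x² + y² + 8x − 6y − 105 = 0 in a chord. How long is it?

2√5

The distance from (−4, 3) to the line is 25/√5, and r² = 130.
Chord = 2√(r² − d²) = 2·√(5) = 2√5.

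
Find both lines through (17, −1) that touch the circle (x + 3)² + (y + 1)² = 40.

x − 3y = 20 and x + 3y = 14

A line y − (−1) = m(x − (17)) is tangent when its distance from (−3, −1) is 2√10:
(−20m − (0))² = 40(m² + 1)
9m² − 1 = 0, so m = 1/3 or m = −1/3.
Through (17, −1) these give x − 3y = 20 and x + 3y = 14.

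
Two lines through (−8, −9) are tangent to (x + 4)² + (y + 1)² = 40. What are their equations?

A line y − (−9) = m(x − (−8)) is tangent when its distance from (−4, −1) is 2√10:
[m·(4) − (8)]² = 40(m² + 1)
3m² + 8m − 3 = 0, so m = 1/3 or m = −3.
Through (−8, −9) these give x − 3y = 19 and 3x + y = −33.

x − 3y = 19 and 3x + y = −33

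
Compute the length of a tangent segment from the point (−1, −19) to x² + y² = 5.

With centre O = (0, 0), |OP|² = 362 and r² = 5.
By the tangent–radius right angle, tangent length = √(|PO|² − r²) = √357.

√357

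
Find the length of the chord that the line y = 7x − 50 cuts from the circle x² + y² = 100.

Express y = 7x − 50 and substitute into the circle:
50x² − 700x + 2400 = 0  ⟹  x² − 14x + 48 = 0
x = 8 or x = 6, giving (8, 6) and (6, −8).
|(8, 6) − (6, −8)| = √((2)² + (14)²) = 10√2.

10√2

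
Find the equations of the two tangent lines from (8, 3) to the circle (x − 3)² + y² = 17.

A line y − (3) = m(x − (8)) is tangent when its distance from (3, 0) is √17:
[m·(−5) − (−3)]² = 17(m² + 1)
4m² − 15m − 4 = 0, so m = −1/4 or m = 4.
Through (8, 3) these give x + 4y = 20 and 4x − y = 29.

x + 4y = 20 and 4x − y = 29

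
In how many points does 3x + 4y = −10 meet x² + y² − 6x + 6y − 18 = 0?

2

d² = (3·3 + 4·(−3) − (−10))²/25 = 49/25; r² = 36.
Since d² < r², the line cuts the circle twice.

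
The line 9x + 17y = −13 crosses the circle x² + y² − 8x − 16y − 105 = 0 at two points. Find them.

Express y = (−13 − 9x)/17 and substitute into the circle:
370x² + 370x − 26640 = 0  ⟹  x² + x − 72 = 0
x = 8 or x = −9, giving (8, −5) and (−9, 4).

(−9, 4) and (8, −5)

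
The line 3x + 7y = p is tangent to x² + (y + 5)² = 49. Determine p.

For a tangent, require d(centre, line) = r = 7.
|3·0 + 7·(−5) − p| / √58 = 7
|p − (−35)| = 7√58.

p = −35 ± 7√58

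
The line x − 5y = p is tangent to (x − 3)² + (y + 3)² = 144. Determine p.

p = 18 ± 12√26

The line touches the circle iff its distance from (3, −3) is 12:
|1·3 − 5·(−3) − p| / √26 = 12
|p − (18)| = 12√26.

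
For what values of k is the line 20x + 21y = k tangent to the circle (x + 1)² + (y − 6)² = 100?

k = −184 or k = 396

Tangency holds when the distance from the centre (−1, 6) to the line equals the radius 10:
|20·(−1) + 21·6 − k| / √841 = 10
|k − (106)| = 10·29, so k = 396 or k = −184.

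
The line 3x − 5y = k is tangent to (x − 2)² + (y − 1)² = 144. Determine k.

Tangency holds when the distance from the centre (2, 1) to the line equals the radius 12:
|3·2 − 5·1 − k| / √34 = 12
|k − (1)| = 12√34.

k = 1 ± 12√34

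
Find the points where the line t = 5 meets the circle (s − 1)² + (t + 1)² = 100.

From the line, t = 5. Substituting:
s² − 2s − 63 = 0
s = 9 or s = −7, giving (9, 5) and (−7, 5).

(−7, 5) and (9, 5)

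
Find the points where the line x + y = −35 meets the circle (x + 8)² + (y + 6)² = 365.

Express y = −x − 35 and substitute into the circle:
2x² + 74x + 540 = 0  ⟹  x² + 37x + 270 = 0
x = −10 or x = −27, giving (−10, −25) and (−27, −8).

(−27, −8) and (−10, −25)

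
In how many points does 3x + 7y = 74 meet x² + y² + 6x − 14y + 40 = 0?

0

Substituting the line into the circle gives 58x² + 144x + 184 = 0.
Discriminant = (144)² − 4·58·(184) = −21952 < 0.
No real roots: the line does not meet the circle.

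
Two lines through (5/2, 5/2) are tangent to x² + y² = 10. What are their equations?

Write the tangent as mx − y + (5/2 − m·(5/2)) = 0 and set its distance from the centre to √10:
(−5/2m − (−5/2))² = 10(m² + 1)
3m² + 10m + 3 = 0, so m = −1/3 or m = −3.
Through (5/2, 5/2) these give x + 3y = 10 and 3x + y = 10.

x + 3y = 10 and 3x + y = 10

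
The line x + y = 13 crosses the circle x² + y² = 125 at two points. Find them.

From the line, y = −x + 13. Substituting:
2x² − 26x + 44 = 0  ⟹  x² − 13x + 22 = 0
x = 11 or x = 2, giving (11, 2) and (2, 11).

(2, 11) and (11, 2)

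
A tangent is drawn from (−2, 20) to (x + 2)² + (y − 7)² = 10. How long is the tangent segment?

√159

The centre is (−2, 7) and r = √10. The square of the distance from P to the centre is 0 + 169 = 169.
The tangent meets the radius at right angles, so tangent² = |PO|² − r² = 169 − 10 = 159.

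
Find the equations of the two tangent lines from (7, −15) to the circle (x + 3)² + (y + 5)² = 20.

2x + y = −1 and x + 2y = −23

Let a tangent through (7, −15) have slope m. Its distance from (−3, −5) must equal 2√5:
(−10m − (10))² = 20(m² + 1)
2m² + 5m + 2 = 0, so m = −2 or m = −1/2.
With m = −2: 2x + y = −1. With m = −1/2: x + 2y = −23.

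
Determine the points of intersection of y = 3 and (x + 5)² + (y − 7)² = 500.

Express y = 3 and substitute into the circle:
x² + 10x − 459 = 0
x = 17 or x = −27, giving (17, 3) and (−27, 3).

(−27, 3) and (17, 3)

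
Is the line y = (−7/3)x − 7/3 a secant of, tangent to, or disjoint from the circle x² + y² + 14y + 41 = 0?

secant

Substituting the line into the circle gives 58x² − 196x + 124 = 0.
Δ = 38416 − 28768 = 9648.
Two real roots: the line is a secant.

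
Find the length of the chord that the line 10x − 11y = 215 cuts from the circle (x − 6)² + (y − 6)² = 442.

Express y = (−215 + 10x)/11 and substitute into the circle:
221x² − 7072x + 29835 = 0  ⟹  x² − 32x + 135 = 0
x = 27 or x = 5, giving (27, 5) and (5, −15).
|(27, 5) − (5, −15)| = √((22)² + (20)²) = 2√221.

2√221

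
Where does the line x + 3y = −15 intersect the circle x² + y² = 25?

From the line, y = (−15 − x)/3. Substituting:
10x² + 30x = 0  ⟹  x² + 3x = 0
x = 0 or x = −3, giving (0, −5) and (−3, −4).

(−3, −4) and (0, −5)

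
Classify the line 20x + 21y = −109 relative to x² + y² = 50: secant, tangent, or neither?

Centre (0, 0), r² = 50. Distance² from centre to line = (109)²/841 = 11881/841.
Since d² < r², the line cuts the circle twice.

secant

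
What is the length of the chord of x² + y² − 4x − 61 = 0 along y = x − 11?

Express y = x − 11 and substitute into the circle:
2x² − 26x + 60 = 0  ⟹  x² − 13x + 30 = 0
x = 10 or x = 3, giving (10, −1) and (3, −8).
Chord length = distance between (10, −1) and (3, −8) = √98 = 7√2.

7√2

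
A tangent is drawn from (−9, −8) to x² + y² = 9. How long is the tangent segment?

With centre O = (0, 0), |OP|² = 145 and r² = 9.
The tangent meets the radius at right angles, so tangent² = |PO|² − r² = 145 − 9 = 136.

2√34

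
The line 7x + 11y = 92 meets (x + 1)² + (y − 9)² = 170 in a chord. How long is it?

2√170

From the line, y = (92 − 7x)/11. Substituting:
170x² + 340x − 20400 = 0  ⟹  x² + 2x − 120 = 0
x = 10 or x = −12, giving (10, 2) and (−12, 16).
|(10, 2) − (−12, 16)| = √((22)² + (−14)²) = 2√170.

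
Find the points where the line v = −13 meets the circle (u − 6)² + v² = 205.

(0, −13) and (12, −13)

Express v = −13 and substitute into the circle:
u² − 12u = 0
u = 12 or u = 0, giving (12, −13) and (0, −13).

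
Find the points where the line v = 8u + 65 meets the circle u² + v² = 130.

From the line, v = 8u + 65. Substituting:
65u² + 1040u + 4095 = 0  ⟹  u² + 16u + 63 = 0
u = −7 or u = −9, giving (−7, 9) and (−9, −7).

(−9, −7) and (−7, 9)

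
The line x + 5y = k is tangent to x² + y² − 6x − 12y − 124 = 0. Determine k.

The line touches the circle iff its distance from (3, 6) is 13:
|1·3 + 5·6 − k| / √26 = 13
|k − (33)| = 13√26.

k = 33 ± 13√26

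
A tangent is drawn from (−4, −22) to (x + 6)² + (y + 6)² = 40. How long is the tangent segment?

2√55

With centre O = (−6, −6), |OP|² = 260 and r² = 40.
By the tangent–radius right angle, tangent length = √(|PO|² − r²) = √220 = 2√55.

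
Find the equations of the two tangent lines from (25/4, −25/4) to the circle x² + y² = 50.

A line y − (−25/4) = m(x − (25/4)) is tangent when its distance from (0, 0) is 5√2:
[m·(−25/4) − (25/4)]² = 50(m² + 1)
7m² − 50m + 7 = 0, so m = 1/7 or m = 7.
Through (25/4, −25/4) these give x − 7y = 50 and 7x − y = 50.

x − 7y = 50 and 7x − y = 50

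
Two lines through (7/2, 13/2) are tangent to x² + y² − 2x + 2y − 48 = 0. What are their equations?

Let a tangent through (7/2, 13/2) have slope m. Its distance from (1, −1) must equal 5√2:
[m·(−5/2) − (−15/2)]² = 50(m² + 1)
7m² + 6m − 1 = 0, so m = −1 or m = 1/7.
With m = −1: x + y = 10. With m = 1/7: x − 7y = −42.

x + y = 10 and x − 7y = −42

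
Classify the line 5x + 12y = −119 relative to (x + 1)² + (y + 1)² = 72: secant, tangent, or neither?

Substituting the line into the circle gives 169x² + 1358x + 1225 = 0.
Discriminant = (1358)² − 4·169·(1225) = 1016064 > 0.
Two real roots: the line is a secant.

secant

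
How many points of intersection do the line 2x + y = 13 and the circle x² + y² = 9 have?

Substituting the line into the circle gives 5x² − 52x + 160 = 0.
Δ = 2704 − 3200 = −496.
No real roots: the line does not meet the circle.

0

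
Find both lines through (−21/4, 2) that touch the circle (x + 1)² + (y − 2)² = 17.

4x + y = −19 and 4x − y = −23

A line y − (2) = m(x − (−21/4)) is tangent when its distance from (−1, 2) is √17:
(17/4m − (0))² = 17(m² + 1)
m² − 16 = 0, so m = −4 or m = 4.
Through (−21/4, 2) these give 4x + y = −19 and 4x − y = −23.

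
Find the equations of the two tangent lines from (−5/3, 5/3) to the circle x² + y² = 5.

x − 2y = −5 and 2x − y = −5

Let a tangent through (−5/3, 5/3) have slope m. Its distance from (0, 0) must equal √5:
(5/3m − (−5/3))² = 5(m² + 1)
2m² − 5m + 2 = 0, so m = 1/2 or m = 2.
Through (−5/3, 5/3) these give x − 2y = −5 and 2x − y = −5.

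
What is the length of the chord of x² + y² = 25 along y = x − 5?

5√2

From the line, y = x − 5. Substituting:
2x² − 10x = 0  ⟹  x² − 5x = 0
x = 5 or x = 0, giving (5, 0) and (0, −5).
Chord length = distance between (5, 0) and (0, −5) = √50 = 5√2.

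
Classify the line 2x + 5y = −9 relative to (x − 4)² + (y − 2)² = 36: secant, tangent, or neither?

Centre (4, 2), r² = 36. Distance² from centre to line = (27)²/29 = 729/29.
Since d² < r², the line cuts the circle twice.

secant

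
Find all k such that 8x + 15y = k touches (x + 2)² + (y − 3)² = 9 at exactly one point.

k = −22 or k = 80

The line touches the circle iff its distance from (−2, 3) is 3:
|8·(−2) + 15·3 − k| / √289 = 3
|k − (29)| = 3·17, so k = 80 or k = −22.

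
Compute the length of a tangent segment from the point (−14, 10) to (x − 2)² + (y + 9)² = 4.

With centre O = (2, −9), |OP|² = 617 and r² = 4.
By the tangent–radius right angle, tangent length = √(|PO|² − r²) = √613.

√613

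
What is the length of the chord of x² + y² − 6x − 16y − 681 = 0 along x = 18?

46

Centre (3, 8), r² = 754. Perpendicular distance d from centre to line = |−15| / √1 = 15.
Half the chord is √(r² − d²) = √(529), so the full chord is 46.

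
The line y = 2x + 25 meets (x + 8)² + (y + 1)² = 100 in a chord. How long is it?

8√5

Centre (−8, −1), r² = 100. Perpendicular distance d from centre to line = |10| / √5 = 10/√5.
Half the chord is √(r² − d²) = √(80), so the full chord is 8√5.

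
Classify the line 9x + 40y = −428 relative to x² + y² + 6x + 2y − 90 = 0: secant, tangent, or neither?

secant

Substituting the line into the circle gives 1681x² + 16584x + 4944 = 0.
Discriminant = (16584)² − 4·1681·(4944) = 241785600 > 0.
Two real roots: the line is a secant.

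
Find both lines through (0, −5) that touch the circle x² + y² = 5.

A line y − (−5) = m(x − (0)) is tangent when its distance from (0, 0) is √5:
(0m − (5))² = 5(m² + 1)
m² − 4 = 0, so m = 2 or m = −2.
Through (0, −5) these give 2x − y = 5 and 2x + y = −5.

2x − y = 5 and 2x + y = −5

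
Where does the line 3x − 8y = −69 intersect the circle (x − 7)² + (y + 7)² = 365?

(−7, 6) and (9, 12)

Substitute y = (69 + 3x)/8:
73x² − 146x − 4599 = 0  ⟹  x² − 2x − 63 = 0
x = 9 or x = −7, giving (9, 12) and (−7, 6).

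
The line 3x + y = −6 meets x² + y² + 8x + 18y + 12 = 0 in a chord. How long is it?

Express y = −3x − 6 and substitute into the circle:
10x² − 10x − 60 = 0  ⟹  x² − x − 6 = 0
x = 3 or x = −2, giving (3, −15) and (−2, 0).
Chord length = distance between (3, −15) and (−2, 0) = √250 = 5√10.

5√10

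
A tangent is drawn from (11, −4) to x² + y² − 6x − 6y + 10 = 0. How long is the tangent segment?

Centre (3, 3), r² = 8. |PO|² = (8)² + (−7)² = 113.
The tangent meets the radius at right angles, so tangent² = |PO|² − r² = 113 − 8 = 105.

√105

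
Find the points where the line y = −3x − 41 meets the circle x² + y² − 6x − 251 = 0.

Substitute y = −3x − 41:
10x² + 240x + 1430 = 0  ⟹  x² + 24x + 143 = 0
x = −11 or x = −13, giving (−11, −8) and (−13, −2).

(−13, −2) and (−11, −8)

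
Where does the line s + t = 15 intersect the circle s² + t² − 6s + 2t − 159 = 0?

(3, 12) and (16, −1)

From the line, t = −s + 15. Substituting:
2s² − 38s + 96 = 0  ⟹  s² − 19s + 48 = 0
s = 16 or s = 3, giving (16, −1) and (3, 12).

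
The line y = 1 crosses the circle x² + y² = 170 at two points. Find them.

Express y = 1 and substitute into the circle:
x² − 169 = 0
x = 13 or x = −13, giving (13, 1) and (−13, 1).

(−13, 1) and (13, 1)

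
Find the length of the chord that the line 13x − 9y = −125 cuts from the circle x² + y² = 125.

5√10

Express y = (125 + 13x)/9 and substitute into the circle:
250x² + 3250x + 5500 = 0  ⟹  x² + 13x + 22 = 0
x = −2 or x = −11, giving (−2, 11) and (−11, −2).
|(−2, 11) − (−11, −2)| = √((9)² + (13)²) = 5√10.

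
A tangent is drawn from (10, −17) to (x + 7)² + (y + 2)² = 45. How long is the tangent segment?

√469

Centre (−7, −2), r² = 45. |PO|² = (17)² + (−15)² = 514.
By the tangent–radius right angle, tangent length = √(|PO|² − r²) = √469.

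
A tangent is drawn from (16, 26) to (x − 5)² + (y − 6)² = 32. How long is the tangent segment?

√489

Centre (5, 6), r² = 32. |PO|² = (11)² + (20)² = 521.
The tangent meets the radius at right angles, so tangent² = |PO|² − r² = 521 − 32 = 489.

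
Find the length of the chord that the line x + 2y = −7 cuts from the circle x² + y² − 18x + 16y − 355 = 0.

20√5

The distance from (9, −8) to the line is 0/√5, and r² = 500.
Half the chord is √(r² − d²) = √(500), so the full chord is 20√5.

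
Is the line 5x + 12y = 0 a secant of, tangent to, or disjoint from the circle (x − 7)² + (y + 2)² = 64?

secant

Substituting the line into the circle gives 169x² − 2256x − 1584 = 0.
Δ = 5089536 − (−1070784) = 6160320.
Two real roots: the line is a secant.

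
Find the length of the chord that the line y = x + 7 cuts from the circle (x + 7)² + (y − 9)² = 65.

The distance from (−7, 9) to the line is 9/√2, and r² = 65.
Chord = 2√(r² − d²) = 2·√(49/2) = 7√2.

7√2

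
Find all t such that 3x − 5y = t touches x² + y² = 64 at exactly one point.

t = ±8√34

The line touches the circle iff its distance from (0, 0) is 8:
|3·0 − 5·0 − t| / √34 = 8
|t| = 8√34.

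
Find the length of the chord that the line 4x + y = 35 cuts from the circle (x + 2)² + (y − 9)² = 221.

6√17

Centre (−2, 9), r² = 221. Perpendicular distance d from centre to line = |−34| / √17 = 34/√17.
Chord = 2√(r² − d²) = 2·√(153) = 6√17.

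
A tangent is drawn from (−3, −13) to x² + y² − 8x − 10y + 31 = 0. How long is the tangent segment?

11√3

With centre O = (4, 5), |OP|² = 373 and r² = 10.
Power of the point: PT² = |PO|² − r² = 363, so PT = 11√3.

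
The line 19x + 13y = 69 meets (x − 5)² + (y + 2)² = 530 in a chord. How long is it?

2√530

Express y = (69 − 19x)/13 and substitute into the circle:
530x² − 5300x − 76320 = 0  ⟹  x² − 10x − 144 = 0
x = 18 or x = −8, giving (18, −21) and (−8, 17).
|(18, −21) − (−8, 17)| = √((26)² + (−38)²) = 2√530.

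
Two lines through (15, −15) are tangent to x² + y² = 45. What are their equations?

2x + y = 15 and x + 2y = −15

Write the tangent as mx − y + (−15 − m·(15)) = 0 and set its distance from the centre to 3√5:
(−15m − (15))² = 45(m² + 1)
2m² + 5m + 2 = 0, so m = −2 or m = −1/2.
With m = −2: 2x + y = 15. With m = −1/2: x + 2y = −15.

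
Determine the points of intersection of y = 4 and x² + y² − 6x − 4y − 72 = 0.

(−6, 4) and (12, 4)

Substitute y = 4:
x² − 6x − 72 = 0
x = 12 or x = −6, giving (12, 4) and (−6, 4).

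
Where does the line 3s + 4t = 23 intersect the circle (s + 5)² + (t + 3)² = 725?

(−19, 20) and (21, −10)

From the line, t = (23 − 3s)/4. Substituting:
25s² − 50s − 9975 = 0  ⟹  s² − 2s − 399 = 0
s = 21 or s = −19, giving (21, −10) and (−19, 20).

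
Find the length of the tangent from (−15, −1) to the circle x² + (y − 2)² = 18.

Centre (0, 2), r² = 18. |PO|² = (−15)² + (−3)² = 234.
Power of the point: PT² = |PO|² − r² = 216, so PT = 6√6.

6√6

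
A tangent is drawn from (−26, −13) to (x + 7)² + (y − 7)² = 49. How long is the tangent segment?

Centre (−7, 7), r² = 49. |PO|² = (−19)² + (−20)² = 761.
The tangent meets the radius at right angles, so tangent² = |PO|² − r² = 761 − 49 = 712.

2√178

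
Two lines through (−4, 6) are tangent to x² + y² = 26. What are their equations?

Write the tangent as mx − y + (6 − m·(−4)) = 0 and set its distance from the centre to √26:
(4m − (−6))² = 26(m² + 1)
5m² − 24m − 5 = 0, so m = −1/5 or m = 5.
With m = −1/5: x + 5y = 26. With m = 5: 5x − y = −26.

x + 5y = 26 and 5x − y = −26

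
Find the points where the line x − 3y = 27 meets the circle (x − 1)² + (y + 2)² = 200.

(−9, −12) and (15, −4)

From the line, y = (−27 + x)/3. Substituting:
10x² − 60x − 1350 = 0  ⟹  x² − 6x − 135 = 0
x = 15 or x = −9, giving (15, −4) and (−9, −12).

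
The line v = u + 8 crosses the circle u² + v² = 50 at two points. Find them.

(−7, 1) and (−1, 7)

Substitute v = u + 8:
2u² + 16u + 14 = 0  ⟹  u² + 8u + 7 = 0
u = −1 or u = −7, giving (−1, 7) and (−7, 1).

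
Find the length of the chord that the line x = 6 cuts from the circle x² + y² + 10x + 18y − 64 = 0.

The distance from (−5, −9) to the line is 11, and r² = 170.
Chord = 2√(r² − d²) = 2·√(49) = 14.

14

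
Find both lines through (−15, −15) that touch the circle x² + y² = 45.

Write the tangent as mx − y + (−15 − m·(−15)) = 0 and set its distance from the centre to 3√5:
[m·(15) − (15)]² = 45(m² + 1)
2m² − 5m + 2 = 0, so m = 2 or m = 1/2.
Through (−15, −15) these give 2x − y = −15 and x − 2y = 15.

2x − y = −15 and x − 2y = 15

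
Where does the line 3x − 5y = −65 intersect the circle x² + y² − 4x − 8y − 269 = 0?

(−15, 4) and (10, 19)

Express y = (65 + 3x)/5 and substitute into the circle:
34x² + 170x − 5100 = 0  ⟹  x² + 5x − 150 = 0
x = 10 or x = −15, giving (10, 19) and (−15, 4).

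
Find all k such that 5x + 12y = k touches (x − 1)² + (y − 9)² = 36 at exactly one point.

Tangency holds when the distance from the centre (1, 9) to the line equals the radius 6:
|5·1 + 12·9 − k| / √169 = 6
|k − (113)| = 6·13, so k = 191 or k = 35.

k = 35 or k = 191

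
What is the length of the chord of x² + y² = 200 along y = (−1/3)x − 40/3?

Express y = (−40 − x)/3 and substitute into the circle:
10x² + 80x − 200 = 0  ⟹  x² + 8x − 20 = 0
x = 2 or x = −10, giving (2, −14) and (−10, −10).
Chord length = distance between (2, −14) and (−10, −10) = √160 = 4√10.

4√10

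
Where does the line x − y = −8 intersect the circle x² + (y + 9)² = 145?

(−9, −1) and (−8, 0)

Express y = x + 8 and substitute into the circle:
2x² + 34x + 144 = 0  ⟹  x² + 17x + 72 = 0
x = −8 or x = −9, giving (−8, 0) and (−9, −1).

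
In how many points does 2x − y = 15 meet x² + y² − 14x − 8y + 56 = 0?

Substituting the line into the circle gives 5x² − 90x + 401 = 0.
Discriminant = (−90)² − 4·5·(401) = 80 > 0.
Two real roots: the line is a secant.

2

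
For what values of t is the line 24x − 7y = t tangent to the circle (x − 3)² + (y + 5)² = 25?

Tangency holds when the distance from the centre (3, −5) to the line equals the radius 5:
|24·3 − 7·(−5) − t| / √625 = 5
|t − (107)| = 5·25, so t = 232 or t = −18.

t = −18 or t = 232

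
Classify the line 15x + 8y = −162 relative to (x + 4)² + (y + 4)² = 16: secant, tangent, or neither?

neither

Substituting the line into the circle gives 289x² + 4412x + 16900 = 0.
Discriminant = (4412)² − 4·289·(16900) = −70656 < 0.
No real roots: the line does not meet the circle.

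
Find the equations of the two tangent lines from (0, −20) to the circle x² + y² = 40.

3x − y = 20 and 3x + y = −20

Let a tangent through (0, −20) have slope m. Its distance from (0, 0) must equal 2√10:
(0m − (20))² = 40(m² + 1)
m² − 9 = 0, so m = 3 or m = −3.
Through (0, −20) these give 3x − y = 20 and 3x + y = −20.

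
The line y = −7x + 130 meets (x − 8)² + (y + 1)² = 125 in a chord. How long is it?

Centre (8, −1), r² = 125. Perpendicular distance d from centre to line = |−75| / √50 = 75/√50.
Chord = 2√(r² − d²) = 2·√(25/2) = 5√2.

5√2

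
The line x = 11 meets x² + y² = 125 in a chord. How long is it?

4

The distance from (0, 0) to the line is 11, and r² = 125.
Half the chord is √(r² − d²) = √(4), so the full chord is 4.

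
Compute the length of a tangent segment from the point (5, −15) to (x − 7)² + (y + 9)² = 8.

The centre is (7, −9) and r = 2√2. The square of the distance from P to the centre is 4 + 36 = 40.
The tangent meets the radius at right angles, so tangent² = |PO|² − r² = 40 − 8 = 32.

4√2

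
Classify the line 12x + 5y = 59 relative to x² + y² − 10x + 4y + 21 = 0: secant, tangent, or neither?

secant

Substituting the line into the circle gives 169x² − 1906x + 5186 = 0.
Discriminant = (−1906)² − 4·169·(5186) = 127100 > 0.
Two real roots: the line is a secant.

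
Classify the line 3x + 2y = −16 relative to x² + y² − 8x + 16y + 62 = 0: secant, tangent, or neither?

secant

Substituting the line into the circle gives 13x² − 32x − 8 = 0.
Δ = 1024 − (−416) = 1440.
Two real roots: the line is a secant.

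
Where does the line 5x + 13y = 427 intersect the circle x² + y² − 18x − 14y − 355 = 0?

(10, 29) and (23, 24)

Substitute y = (427 − 5x)/13:
194x² − 6402x + 44620 = 0  ⟹  x² − 33x + 230 = 0
x = 23 or x = 10, giving (23, 24) and (10, 29).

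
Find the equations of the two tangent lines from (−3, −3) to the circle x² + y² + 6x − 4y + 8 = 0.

2x − y = −3 and 2x + y = −9

Let a tangent through (−3, −3) have slope m. Its distance from (−3, 2) must equal √5:
[m·(0) − (5)]² = 5(m² + 1)
m² − 4 = 0, so m = 2 or m = −2.
With m = 2: 2x − y = −3. With m = −2: 2x + y = −9.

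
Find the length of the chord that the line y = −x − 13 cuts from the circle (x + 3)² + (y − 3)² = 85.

Express y = −x − 13 and substitute into the circle:
2x² + 38x + 180 = 0  ⟹  x² + 19x + 90 = 0
x = −9 or x = −10, giving (−9, −4) and (−10, −3).
Chord length = distance between (−9, −4) and (−10, −3) = √2 = √2.

√2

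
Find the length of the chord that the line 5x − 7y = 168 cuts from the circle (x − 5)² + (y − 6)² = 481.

The distance from (5, 6) to the line is 185/√74, and r² = 481.
Half the chord is √(r² − d²) = √(37/2), so the full chord is √74.

√74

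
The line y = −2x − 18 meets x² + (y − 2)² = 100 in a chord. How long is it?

4√5

The distance from (0, 2) to the line is 20/√5, and r² = 100.
Half the chord is √(r² − d²) = √(20), so the full chord is 4√5.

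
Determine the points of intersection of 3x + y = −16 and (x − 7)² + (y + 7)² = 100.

From the line, y = −3x − 16. Substituting:
10x² + 40x + 30 = 0  ⟹  x² + 4x + 3 = 0
x = −1 or x = −3, giving (−1, −13) and (−3, −7).

(−3, −7) and (−1, −13)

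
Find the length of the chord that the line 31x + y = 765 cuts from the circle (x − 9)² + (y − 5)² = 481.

√962

From the line, y = −31x + 765. Substituting:
962x² − 47138x + 577200 = 0  ⟹  x² − 49x + 600 = 0
x = 25 or x = 24, giving (25, −10) and (24, 21).
Chord length = distance between (25, −10) and (24, 21) = √962 = √962.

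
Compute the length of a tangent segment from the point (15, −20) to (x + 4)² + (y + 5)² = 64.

With centre O = (−4, −5), |OP|² = 586 and r² = 64.
By the tangent–radius right angle, tangent length = √(|PO|² − r²) = √522 = 3√58.

3√58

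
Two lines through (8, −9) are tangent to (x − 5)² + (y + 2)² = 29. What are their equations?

5x − 2y = 58 and 2x + 5y = −29

A line y − (−9) = m(x − (8)) is tangent when its distance from (5, −2) is √29:
[m·(−3) − (7)]² = 29(m² + 1)
10m² − 21m − 10 = 0, so m = 5/2 or m = −2/5.
With m = 5/2: 5x − 2y = 58. With m = −2/5: 2x + 5y = −29.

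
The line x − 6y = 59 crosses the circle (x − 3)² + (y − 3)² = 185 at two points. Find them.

(−1, −10) and (11, −8)

Express y = (−59 + x)/6 and substitute into the circle:
37x² − 370x − 407 = 0  ⟹  x² − 10x − 11 = 0
x = 11 or x = −1, giving (11, −8) and (−1, −10).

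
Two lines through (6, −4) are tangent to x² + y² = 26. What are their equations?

x − 5y = 26 and 5x + y = 26

A line y − (−4) = m(x − (6)) is tangent when its distance from (0, 0) is √26:
(−6m − (4))² = 26(m² + 1)
5m² + 24m − 5 = 0, so m = 1/5 or m = −5.
With m = 1/5: x − 5y = 26. With m = −5: 5x + y = 26.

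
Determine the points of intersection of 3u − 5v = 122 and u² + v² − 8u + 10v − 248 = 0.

Substitute v = (−122 + 3u)/5:
34u² − 782u + 2584 = 0  ⟹  u² − 23u + 76 = 0
u = 19 or u = 4, giving (19, −13) and (4, −22).

(4, −22) and (19, −13)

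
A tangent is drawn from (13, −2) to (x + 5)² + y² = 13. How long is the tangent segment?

3√35

Centre (−5, 0), r² = 13. |PO|² = (18)² + (−2)² = 328.
By the tangent–radius right angle, tangent length = √(|PO|² − r²) = √315 = 3√35.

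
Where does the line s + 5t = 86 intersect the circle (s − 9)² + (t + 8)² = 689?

Substitute t = (86 − s)/5:
26s² − 702s + 676 = 0  ⟹  s² − 27s + 26 = 0
s = 26 or s = 1, giving (26, 12) and (1, 17).

(1, 17) and (26, 12)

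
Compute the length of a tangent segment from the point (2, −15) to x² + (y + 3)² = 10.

√138

With centre O = (0, −3), |OP|² = 148 and r² = 10.
The tangent meets the radius at right angles, so tangent² = |PO|² − r² = 148 − 10 = 138.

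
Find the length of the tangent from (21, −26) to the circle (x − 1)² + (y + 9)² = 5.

The centre is (1, −9) and r = √5. The square of the distance from P to the centre is 400 + 289 = 689.
The tangent meets the radius at right angles, so tangent² = |PO|² − r² = 689 − 5 = 684.

6√19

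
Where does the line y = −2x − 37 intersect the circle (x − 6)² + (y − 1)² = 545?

(−17, −3) and (−11, −15)

From the line, y = −2x − 37. Substituting:
5x² + 140x + 935 = 0  ⟹  x² + 28x + 187 = 0
x = −11 or x = −17, giving (−11, −15) and (−17, −3).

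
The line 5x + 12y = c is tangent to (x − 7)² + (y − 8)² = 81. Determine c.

c = 14 or c = 248

For a tangent, require d(centre, line) = r = 9.
|5·7 + 12·8 − c| / √169 = 9
|c − (131)| = 9·13, so c = 248 or c = 14.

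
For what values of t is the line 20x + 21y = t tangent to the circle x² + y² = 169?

The line touches the circle iff its distance from (0, 0) is 13:
|20·0 + 21·0 − t| / √841 = 13
|t| = 13·29, so t = 377 or t = −377.

t = −377 or t = 377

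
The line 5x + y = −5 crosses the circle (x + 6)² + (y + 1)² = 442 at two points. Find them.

Express y = −5x − 5 and substitute into the circle:
26x² + 52x − 390 = 0  ⟹  x² + 2x − 15 = 0
x = 3 or x = −5, giving (3, −20) and (−5, 20).

(−5, 20) and (3, −20)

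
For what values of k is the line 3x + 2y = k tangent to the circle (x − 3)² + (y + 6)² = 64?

k = −3 ± 8√13

For a tangent, require d(centre, line) = r = 8.
|3·3 + 2·(−6) − k| / √13 = 8
|k − (−3)| = 8√13.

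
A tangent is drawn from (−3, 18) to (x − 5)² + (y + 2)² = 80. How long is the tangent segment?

With centre O = (5, −2), |OP|² = 464 and r² = 80.
By the tangent–radius right angle, tangent length = √(|PO|² − r²) = √384 = 8√6.

8√6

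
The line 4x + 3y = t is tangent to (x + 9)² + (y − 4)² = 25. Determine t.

t = −49 or t = 1

Tangency holds when the distance from the centre (−9, 4) to the line equals the radius 5:
|4·(−9) + 3·4 − t| / √25 = 5
|t − (−24)| = 5·5, so t = 1 or t = −49.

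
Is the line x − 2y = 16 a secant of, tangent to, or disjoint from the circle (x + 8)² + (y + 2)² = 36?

disjoint

d² = (1·(−8) − 2·(−2) − (16))²/5 = 80; r² = 36.
Since d² > r², the line lies outside the circle.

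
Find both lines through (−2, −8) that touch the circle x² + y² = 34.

A line y − (−8) = m(x − (−2)) is tangent when its distance from (0, 0) is √34:
(2m − (8))² = 34(m² + 1)
15m² + 16m − 15 = 0, so m = −5/3 or m = 3/5.
Through (−2, −8) these give 5x + 3y = −34 and 3x − 5y = 34.

5x + 3y = −34 and 3x − 5y = 34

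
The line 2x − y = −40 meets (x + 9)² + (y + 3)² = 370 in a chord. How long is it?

Centre (−9, −3), r² = 370. Perpendicular distance d from centre to line = |25| / √5 = 25/√5.
Chord = 2√(r² − d²) = 2·√(245) = 14√5.

14√5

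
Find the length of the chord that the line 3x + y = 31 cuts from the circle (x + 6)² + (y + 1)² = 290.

4√10

Substitute y = −3x + 31:
10x² − 180x + 770 = 0  ⟹  x² − 18x + 77 = 0
x = 11 or x = 7, giving (11, −2) and (7, 10).
|(11, −2) − (7, 10)| = √((4)² + (−12)²) = 4√10.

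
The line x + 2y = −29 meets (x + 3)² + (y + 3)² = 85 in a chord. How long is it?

2√5

Substitute y = (−29 − x)/2:
5x² + 70x + 225 = 0  ⟹  x² + 14x + 45 = 0
x = −5 or x = −9, giving (−5, −12) and (−9, −10).
|(−5, −12) − (−9, −10)| = √((4)² + (−2)²) = 2√5.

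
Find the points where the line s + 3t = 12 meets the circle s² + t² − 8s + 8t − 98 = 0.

Substitute t = (12 − s)/3:
10s² − 120s − 450 = 0  ⟹  s² − 12s − 45 = 0
s = 15 or s = −3, giving (15, −1) and (−3, 5).

(−3, 5) and (15, −1)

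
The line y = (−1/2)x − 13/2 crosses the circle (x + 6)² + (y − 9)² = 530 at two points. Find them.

Substitute y = (−13 − x)/2:
5x² + 110x − 1015 = 0  ⟹  x² + 22x − 203 = 0
x = 7 or x = −29, giving (7, −10) and (−29, 8).

(−29, 8) and (7, −10)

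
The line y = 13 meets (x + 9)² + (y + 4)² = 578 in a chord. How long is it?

From the line, y = 13. Substituting:
x² + 18x − 208 = 0
x = 8 or x = −26, giving (8, 13) and (−26, 13).
|(8, 13) − (−26, 13)| = √((34)² + (0)²) = 34.

34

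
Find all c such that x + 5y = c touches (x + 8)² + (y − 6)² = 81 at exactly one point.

The line touches the circle iff its distance from (−8, 6) is 9:
|1·(−8) + 5·6 − c| / √26 = 9
|c − (22)| = 9√26.

c = 22 ± 9√26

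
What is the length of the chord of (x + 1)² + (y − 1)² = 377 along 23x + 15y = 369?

Centre (−1, 1), r² = 377. Perpendicular distance d from centre to line = |−377| / √754 = 377/√754.
Half the chord is √(r² − d²) = √(377/2), so the full chord is √754.

√754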